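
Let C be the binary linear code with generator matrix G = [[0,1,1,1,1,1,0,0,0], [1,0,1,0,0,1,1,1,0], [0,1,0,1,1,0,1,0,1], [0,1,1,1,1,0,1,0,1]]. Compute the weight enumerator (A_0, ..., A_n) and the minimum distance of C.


Weight distribution: A_0 = 1, A_1 = 1, A_3 = 2, A_4 = 4, A_5 = 3, A_6 = 2, A_7 = 2, A_8 = 1. Minimum distance d = 1.

Enumerate all 2^4 = 16 messages m ∈ F_2^4.
For each, compute codeword c = mG in F_2^9, then tally its weight.
  m = 0000 → c = 000000000, weight = 0.
  m = 1000 → c = 011111000, weight = 5.
  m = 0100 → c = 101001110, weight = 5.
  m = 1100 → c = 110110110, weight = 6.
  m = 0010 → c = 010110101, weight = 5.
  m = 1010 → c = 001001101, weight = 4.
  m = 0110 → c = 111111011, weight = 8.
  m = 1110 → c = 100000011, weight = 3.
  m = 0001 → c = 011110101, weight = 6.
  m = 1001 → c = 000001101, weight = 3.
  m = 0101 → c = 110111011, weight = 7.
  m = 1101 → c = 101000011, weight = 4.
  m = 0011 → c = 001000000, weight = 1.
  m = 1011 → c = 010111000, weight = 4.
  m = 0111 → c = 100001110, weight = 4.
  m = 1111 → c = 111110110, weight = 7.
Tally weights:
  weight 0: 1 codewords.
  weight 1: 1 codewords.
  weight 3: 2 codewords.
  weight 4: 4 codewords.
  weight 5: 3 codewords.
  weight 6: 2 codewords.
  weight 7: 2 codewords.
  weight 8: 1 codewords.
Minimum distance d = smallest w > 0 with A_w > 0 = 1.
Sanity: Σ A_w = 16 = 2^4 = 16 ✓.


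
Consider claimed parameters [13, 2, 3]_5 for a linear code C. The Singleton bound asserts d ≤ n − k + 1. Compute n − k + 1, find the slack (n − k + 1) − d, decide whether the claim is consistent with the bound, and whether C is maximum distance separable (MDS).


Singleton RHS = n − k + 1 = 12, slack = 9, bound satisfied, not MDS.

Singleton bound: d ≤ n − k + 1.
Here n = 13, k = 2, so n − k + 1 = 12.
Given d = 3, check d ≤ 12: YES.
Slack = (n − k + 1) − d = 9.
The code is NOT MDS (slack = 9 > 0).
Description: the claimed parameters are [13, 2, 3]_5; such a code would be non-MDS.


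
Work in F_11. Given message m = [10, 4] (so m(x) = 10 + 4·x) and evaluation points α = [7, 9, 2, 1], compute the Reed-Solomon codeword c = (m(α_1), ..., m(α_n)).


c = [5, 2, 7, 3]

Message polynomial: m(x) = 10 + 4·x (mod 11).
For each evaluation point α_i, compute m(α_i) mod 11:
  α_1 = 7: Horner steps 4 → 5, so m(7) = 5.
  α_2 = 9: Horner steps 4 → 2, so m(9) = 2.
  α_3 = 2: Horner steps 4 → 7, so m(2) = 7.
  α_4 = 1: Horner steps 4 → 3, so m(1) = 3.
Codeword c = [5, 2, 7, 3] ∈ F_11^4.


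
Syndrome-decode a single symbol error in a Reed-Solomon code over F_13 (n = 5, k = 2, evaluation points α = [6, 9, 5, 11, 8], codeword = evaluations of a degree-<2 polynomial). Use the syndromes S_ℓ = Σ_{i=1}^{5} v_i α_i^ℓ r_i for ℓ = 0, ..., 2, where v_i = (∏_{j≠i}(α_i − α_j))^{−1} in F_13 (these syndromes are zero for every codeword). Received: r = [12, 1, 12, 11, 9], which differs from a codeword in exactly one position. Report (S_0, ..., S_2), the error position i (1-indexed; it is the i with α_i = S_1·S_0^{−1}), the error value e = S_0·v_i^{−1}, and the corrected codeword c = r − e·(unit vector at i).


S = (10, 11, 3), error at position 3, error magnitude e = 5, c = [12, 1, 7, 11, 9].

Step 1: column multipliers v_i = (∏_{j≠i}(α_i − α_j))^{−1} mod 13.
  i = 1 (α = 6): (6−9)(6−5)(6−11)(6−8) = (−3)·1·(−5)·(−2) = −30 ≡ 9, so v_1 = 9^{−1} = 3 (mod 13).
  i = 2 (α = 9): (9−6)(9−5)(9−11)(9−8) = 3·4·(−2)·1 = −24 ≡ 2, so v_2 = 2^{−1} = 7 (mod 13).
  i = 3 (α = 5): (5−6)(5−9)(5−11)(5−8) = (−1)·(−4)·(−6)·(−3) = 72 ≡ 7, so v_3 = 7^{−1} = 2 (mod 13).
  i = 4 (α = 11): (11−6)(11−9)(11−5)(11−8) = 5·2·6·3 = 180 ≡ 11, so v_4 = 11^{−1} = 6 (mod 13).
  i = 5 (α = 8): (8−6)(8−9)(8−5)(8−11) = 2·(−1)·3·(−3) = 18 ≡ 5, so v_5 = 5^{−1} = 8 (mod 13).
  v = [3, 7, 2, 6, 8].
Step 2: syndromes of r = [12, 1, 12, 11, 9] (all sums mod 13).
  S_0 = Σ v_i r_i = 3·12 + 7·1 + 2·12 + 6·11 + 8·9 = 205 ≡ 10.
  S_1 = Σ v_i α_i r_i = 3·6·12 + 7·9·1 + 2·5·12 + 6·11·11 + 8·8·9 = 1701 ≡ 11.
  α_i^2 mod 13 = [10, 3, 12, 4, 12].
  S_2 = Σ v_i α_i^2 r_i = 3·10·12 + 7·3·1 + 2·12·12 + 6·4·11 + 8·12·9 = 1797 ≡ 3.
  S = (10, 11, 3) ≠ 0, so r is not a codeword (an error is present).
Step 3: locate the error. For a single error e at position i, S_ℓ = v_i·e·α_i^ℓ, so α_err = S_1/S_0.
  S_0^{−1} = 10^{−1} = 4 (mod 13), so α_err = 11·4 = 44 ≡ 5 = α_3. Error position i = 3.
  Consistency check: S_2/S_1 = 3·6 = 18 ≡ 5 = α_err ✓ (single-error assumption holds).
Step 4: error magnitude e = S_0/v_3 = S_0·∏_{j≠3}(α_3 − α_j) = 10·7 = 70 ≡ 5 (mod 13).
Step 5: correct position 3: c_3 = r_3 − e = 12 − 5 ≡ 7 (mod 13). Hence c = [12, 1, 7, 11, 9].
  Check: interpolating c through the α_i gives m(x) = 8 + 5·x (degree < 2) with m(α_i) = c_i for every i, so c is indeed a codeword.


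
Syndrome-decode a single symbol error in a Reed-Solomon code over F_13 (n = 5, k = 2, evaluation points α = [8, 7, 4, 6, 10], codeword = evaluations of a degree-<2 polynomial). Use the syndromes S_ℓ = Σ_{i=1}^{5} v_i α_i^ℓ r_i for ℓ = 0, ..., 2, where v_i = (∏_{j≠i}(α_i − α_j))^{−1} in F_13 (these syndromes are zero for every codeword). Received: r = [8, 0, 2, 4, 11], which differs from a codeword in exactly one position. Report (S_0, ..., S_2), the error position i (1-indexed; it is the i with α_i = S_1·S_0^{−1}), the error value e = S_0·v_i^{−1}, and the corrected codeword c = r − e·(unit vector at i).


S = (9, 2, 12), error at position 4, error magnitude e = 12, c = [8, 0, 2, 5, 11].

Step 1: column multipliers v_i = (∏_{j≠i}(α_i − α_j))^{−1} mod 13.
  i = 1 (α = 8): (8−7)(8−4)(8−6)(8−10) = 1·4·2·(−2) = −16 ≡ 10, so v_1 = 10^{−1} = 4 (mod 13).
  i = 2 (α = 7): (7−8)(7−4)(7−6)(7−10) = (−1)·3·1·(−3) = 9 ≡ 9, so v_2 = 9^{−1} = 3 (mod 13).
  i = 3 (α = 4): (4−8)(4−7)(4−6)(4−10) = (−4)·(−3)·(−2)·(−6) = 144 ≡ 1, so v_3 = 1^{−1} = 1 (mod 13).
  i = 4 (α = 6): (6−8)(6−7)(6−4)(6−10) = (−2)·(−1)·2·(−4) = −16 ≡ 10, so v_4 = 10^{−1} = 4 (mod 13).
  i = 5 (α = 10): (10−8)(10−7)(10−4)(10−6) = 2·3·6·4 = 144 ≡ 1, so v_5 = 1^{−1} = 1 (mod 13).
  v = [4, 3, 1, 4, 1].
Step 2: syndromes of r = [8, 0, 2, 4, 11] (all sums mod 13).
  S_0 = Σ v_i r_i = 4·8 + 3·0 + 1·2 + 4·4 + 1·11 = 61 ≡ 9.
  S_1 = Σ v_i α_i r_i = 4·8·8 + 3·7·0 + 1·4·2 + 4·6·4 + 1·10·11 = 470 ≡ 2.
  α_i^2 mod 13 = [12, 10, 3, 10, 9].
  S_2 = Σ v_i α_i^2 r_i = 4·12·8 + 3·10·0 + 1·3·2 + 4·10·4 + 1·9·11 = 649 ≡ 12.
  S = (9, 2, 12) ≠ 0, so r is not a codeword (an error is present).
Step 3: locate the error. For a single error e at position i, S_ℓ = v_i·e·α_i^ℓ, so α_err = S_1/S_0.
  S_0^{−1} = 9^{−1} = 3 (mod 13), so α_err = 2·3 = 6 ≡ 6 = α_4. Error position i = 4.
  Consistency check: S_2/S_1 = 12·7 = 84 ≡ 6 = α_err ✓ (single-error assumption holds).
Step 4: error magnitude e = S_0/v_4 = S_0·∏_{j≠4}(α_4 − α_j) = 9·10 = 90 ≡ 12 (mod 13).
Step 5: correct position 4: c_4 = r_4 − e = 4 − 12 ≡ 5 (mod 13). Hence c = [8, 0, 2, 5, 11].
  Check: interpolating c through the α_i gives m(x) = 9 + 8·x (degree < 2) with m(α_i) = c_i for every i, so c is indeed a codeword.


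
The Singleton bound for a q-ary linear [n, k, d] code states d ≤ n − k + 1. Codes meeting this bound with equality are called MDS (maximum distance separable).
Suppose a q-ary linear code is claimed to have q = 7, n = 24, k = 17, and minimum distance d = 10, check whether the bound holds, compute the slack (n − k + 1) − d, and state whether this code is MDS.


Singleton RHS = n − k + 1 = 8, slack = -2, bound violated (no such code; not MDS).

Singleton bound: d ≤ n − k + 1.
Here n = 24, k = 17, so n − k + 1 = 8.
Given d = 10, check d ≤ 8: NO.
Slack = (n − k + 1) − d = -2.
The slack is negative: d = 10 exceeds n − k + 1 = 8 by 2, so the Singleton bound is violated and no linear [24, 17, 10]_7 code can exist. In particular it is not MDS (MDS requires d = n − k + 1 exactly).
Description: the claimed parameters are [24, 17, 10]_7; such a code would be impossible (violates the Singleton bound).


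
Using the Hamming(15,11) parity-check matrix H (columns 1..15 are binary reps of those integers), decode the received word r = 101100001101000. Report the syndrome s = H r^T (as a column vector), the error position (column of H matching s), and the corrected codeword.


s = (1, 0, 0, 1)^T, error position = 9, corrected codeword c = 101100000101000

Compute s = H r^T mod 2 one row at a time:
  s_1 = 0 + 1 + 1 + 0 + 1 + 0 + 0 + 0 = 3 ≡ 1 (mod 2).
  s_2 = 1 + 0 + 0 + 0 + 1 + 0 + 0 + 0 = 2 ≡ 0 (mod 2).
  s_3 = 0 + 1 + 0 + 0 + 1 + 0 + 0 + 0 = 2 ≡ 0 (mod 2).
  s_4 = 1 + 1 + 0 + 0 + 1 + 0 + 0 + 0 = 3 ≡ 1 (mod 2).
s = (1, 0, 0, 1)^T — this equals column 9 of H (binary 1001), so error is at position 9.
Correct: flip bit 9 of r = 101100001101000 to get c = 101100000101000.


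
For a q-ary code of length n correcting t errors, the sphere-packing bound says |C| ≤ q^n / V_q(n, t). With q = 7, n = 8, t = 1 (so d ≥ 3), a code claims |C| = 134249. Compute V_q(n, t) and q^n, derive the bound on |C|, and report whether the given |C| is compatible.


V_q(n, t) = 49, q^n = 5764801, Hamming bound = 117649, |C| = 134249 > bound (violated).

Step 1: Compute V_q(n, t) = Σ_{j=0}^1 C(n, j) (q−1)^j.
  j = 0: C(8,0)·(6)^0 = 1·1 = 1.
  j = 1: C(8,1)·(6)^1 = 8·6 = 48.
  V_q(n, t) = 1 + 48 = 49.
Step 2: q^n = 7^8 = 5764801.
Step 3: Hamming bound ⌊q^n / V_q(n,t)⌋ = ⌊5764801/49⌋ = 117649.
Step 4: Compare |C| = 134249 to 117649: violated.
The claimed |C| lies above the Hamming bound, so no 7-ary code of length 8 with d ≥ 3 can have 134249 codewords.


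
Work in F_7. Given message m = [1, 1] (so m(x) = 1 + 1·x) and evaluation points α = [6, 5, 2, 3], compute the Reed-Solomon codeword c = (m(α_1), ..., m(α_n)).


c = [0, 6, 3, 4]

Message polynomial: m(x) = 1 + 1·x (mod 7).
For each evaluation point α_i, compute m(α_i) mod 7:
  α_1 = 6: Horner steps 1 → 0, so m(6) = 0.
  α_2 = 5: Horner steps 1 → 6, so m(5) = 6.
  α_3 = 2: Horner steps 1 → 3, so m(2) = 3.
  α_4 = 3: Horner steps 1 → 4, so m(3) = 4.
Codeword c = [0, 6, 3, 4] ∈ F_7^4.


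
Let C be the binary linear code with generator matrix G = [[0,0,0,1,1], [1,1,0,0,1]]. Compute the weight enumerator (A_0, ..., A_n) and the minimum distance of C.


Weight distribution: A_0 = 1, A_2 = 1, A_3 = 2. Minimum distance d = 2.

Enumerate all 2^2 = 4 messages m ∈ F_2^2.
For each, compute codeword c = mG in F_2^5, then tally its weight.
  m = 00 → c = 00000, weight = 0.
  m = 10 → c = 00011, weight = 2.
  m = 01 → c = 11001, weight = 3.
  m = 11 → c = 11010, weight = 3.
Tally weights:
  weight 0: 1 codewords.
  weight 2: 1 codewords.
  weight 3: 2 codewords.
Minimum distance d = smallest w > 0 with A_w > 0 = 2.
Sanity: Σ A_w = 4 = 2^2 = 4 ✓.


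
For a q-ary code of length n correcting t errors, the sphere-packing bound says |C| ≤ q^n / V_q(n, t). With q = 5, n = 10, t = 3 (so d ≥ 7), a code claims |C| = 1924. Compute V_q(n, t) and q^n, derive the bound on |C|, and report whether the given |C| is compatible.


V_q(n, t) = 8441, q^n = 9765625, Hamming bound = 1156, |C| = 1924 > bound (violated).

Step 1: Compute V_q(n, t) = Σ_{j=0}^3 C(n, j) (q−1)^j.
  j = 0: C(10,0)·(4)^0 = 1·1 = 1.
  j = 1: C(10,1)·(4)^1 = 10·4 = 40.
  j = 2: C(10,2)·(4)^2 = 45·16 = 720.
  j = 3: C(10,3)·(4)^3 = 120·64 = 7680.
  V_q(n, t) = 1 + 40 + 720 + 7680 = 8441.
Step 2: q^n = 5^10 = 9765625.
Step 3: Hamming bound ⌊q^n / V_q(n,t)⌋ = ⌊9765625/8441⌋ = 1156.
Step 4: Compare |C| = 1924 to 1156: violated.
The claimed |C| lies above the Hamming bound, so no 5-ary code of length 10 with d ≥ 7 can have 1924 codewords.


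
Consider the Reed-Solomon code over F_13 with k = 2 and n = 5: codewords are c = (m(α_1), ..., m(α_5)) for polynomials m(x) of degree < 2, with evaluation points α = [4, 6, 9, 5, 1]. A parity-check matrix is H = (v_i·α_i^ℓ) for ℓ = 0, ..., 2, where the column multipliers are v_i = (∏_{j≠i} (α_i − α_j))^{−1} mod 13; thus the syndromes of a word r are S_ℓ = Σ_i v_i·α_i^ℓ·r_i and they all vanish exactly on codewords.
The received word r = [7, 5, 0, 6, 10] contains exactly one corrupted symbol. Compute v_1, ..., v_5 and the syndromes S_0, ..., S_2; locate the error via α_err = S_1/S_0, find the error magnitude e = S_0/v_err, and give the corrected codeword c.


S = (2, 5, 6), error at position 3, error magnitude e = 11, c = [7, 5, 2, 6, 10].

Step 1: column multipliers v_i = (∏_{j≠i}(α_i − α_j))^{−1} mod 13.
  i = 1 (α = 4): (4−6)(4−9)(4−5)(4−1) = (−2)·(−5)·(−1)·3 = −30 ≡ 9, so v_1 = 9^{−1} = 3 (mod 13).
  i = 2 (α = 6): (6−4)(6−9)(6−5)(6−1) = 2·(−3)·1·5 = −30 ≡ 9, so v_2 = 9^{−1} = 3 (mod 13).
  i = 3 (α = 9): (9−4)(9−6)(9−5)(9−1) = 5·3·4·8 = 480 ≡ 12, so v_3 = 12^{−1} = 12 (mod 13).
  i = 4 (α = 5): (5−4)(5−6)(5−9)(5−1) = 1·(−1)·(−4)·4 = 16 ≡ 3, so v_4 = 3^{−1} = 9 (mod 13).
  i = 5 (α = 1): (1−4)(1−6)(1−9)(1−5) = (−3)·(−5)·(−8)·(−4) = 480 ≡ 12, so v_5 = 12^{−1} = 12 (mod 13).
  v = [3, 3, 12, 9, 12].
Step 2: syndromes of r = [7, 5, 0, 6, 10] (all sums mod 13).
  S_0 = Σ v_i r_i = 3·7 + 3·5 + 12·0 + 9·6 + 12·10 = 210 ≡ 2.
  S_1 = Σ v_i α_i r_i = 3·4·7 + 3·6·5 + 12·9·0 + 9·5·6 + 12·1·10 = 564 ≡ 5.
  α_i^2 mod 13 = [3, 10, 3, 12, 1].
  S_2 = Σ v_i α_i^2 r_i = 3·3·7 + 3·10·5 + 12·3·0 + 9·12·6 + 12·1·10 = 981 ≡ 6.
  S = (2, 5, 6) ≠ 0, so r is not a codeword (an error is present).
Step 3: locate the error. For a single error e at position i, S_ℓ = v_i·e·α_i^ℓ, so α_err = S_1/S_0.
  S_0^{−1} = 2^{−1} = 7 (mod 13), so α_err = 5·7 = 35 ≡ 9 = α_3. Error position i = 3.
  Consistency check: S_2/S_1 = 6·8 = 48 ≡ 9 = α_err ✓ (single-error assumption holds).
Step 4: error magnitude e = S_0/v_3 = S_0·∏_{j≠3}(α_3 − α_j) = 2·12 = 24 ≡ 11 (mod 13).
Step 5: correct position 3: c_3 = r_3 − e = 0 − 11 ≡ 2 (mod 13). Hence c = [7, 5, 2, 6, 10].
  Check: interpolating c through the α_i gives m(x) = 11 + 12·x (degree < 2) with m(α_i) = c_i for every i, so c is indeed a codeword.


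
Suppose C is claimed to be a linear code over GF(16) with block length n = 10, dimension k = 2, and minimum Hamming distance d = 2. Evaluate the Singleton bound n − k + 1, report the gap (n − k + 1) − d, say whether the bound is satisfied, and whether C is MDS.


Singleton RHS = n − k + 1 = 9, slack = 7, bound satisfied, not MDS.

Singleton bound: d ≤ n − k + 1.
Here n = 10, k = 2, so n − k + 1 = 9.
Given d = 2, check d ≤ 9: YES.
Slack = (n − k + 1) − d = 7.
The code is NOT MDS (slack = 7 > 0).
Description: the claimed parameters are [10, 2, 2]_16; such a code would be non-MDS.


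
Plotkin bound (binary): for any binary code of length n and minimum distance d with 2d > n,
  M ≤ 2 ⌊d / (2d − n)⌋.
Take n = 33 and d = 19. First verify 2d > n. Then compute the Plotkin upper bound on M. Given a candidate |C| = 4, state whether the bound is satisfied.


Plotkin bound M ≤ 6; given |C| = 4 ≤ bound (satisfied).

Check applicability: 2d = 38, n = 33.
2d − n = 5 > 0, so Plotkin applies.
Compute d/(2d−n) = 19/5 ≈ 3.8000.
⌊d/(2d−n)⌋ = 3.
Plotkin bound: M ≤ 2·3 = 6.
Given |C| = 4, check: satisfied.
This |C| is below the Plotkin bound.


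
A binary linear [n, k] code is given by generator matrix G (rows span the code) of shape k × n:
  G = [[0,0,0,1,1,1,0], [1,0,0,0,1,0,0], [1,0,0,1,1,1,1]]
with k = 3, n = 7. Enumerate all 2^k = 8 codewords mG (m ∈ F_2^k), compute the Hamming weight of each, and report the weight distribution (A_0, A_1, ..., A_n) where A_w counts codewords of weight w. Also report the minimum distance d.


Weight distribution: A_0 = 1, A_2 = 3, A_3 = 3, A_5 = 1. Minimum distance d = 2.

Enumerate all 2^3 = 8 messages m ∈ F_2^3.
For each, compute codeword c = mG in F_2^7, then tally its weight.
  m = 000 → c = 0000000, weight = 0.
  m = 100 → c = 0001110, weight = 3.
  m = 010 → c = 1000100, weight = 2.
  m = 110 → c = 1001010, weight = 3.
  m = 001 → c = 1001111, weight = 5.
  m = 101 → c = 1000001, weight = 2.
  m = 011 → c = 0001011, weight = 3.
  m = 111 → c = 0000101, weight = 2.
Tally weights:
  weight 0: 1 codewords.
  weight 2: 3 codewords.
  weight 3: 3 codewords.
  weight 5: 1 codewords.
Minimum distance d = smallest w > 0 with A_w > 0 = 2.
Sanity: Σ A_w = 8 = 2^3 = 8 ✓.


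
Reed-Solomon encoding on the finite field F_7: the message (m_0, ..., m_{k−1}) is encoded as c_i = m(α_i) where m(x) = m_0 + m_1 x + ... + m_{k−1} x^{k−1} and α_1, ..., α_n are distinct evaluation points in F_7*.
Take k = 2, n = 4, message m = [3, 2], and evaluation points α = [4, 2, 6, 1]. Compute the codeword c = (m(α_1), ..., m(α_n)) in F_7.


c = [4, 0, 1, 5]

Message polynomial: m(x) = 3 + 2·x (mod 7).
For each evaluation point α_i, compute m(α_i) mod 7:
  α_1 = 4: Horner steps 2 → 4, so m(4) = 4.
  α_2 = 2: Horner steps 2 → 0, so m(2) = 0.
  α_3 = 6: Horner steps 2 → 1, so m(6) = 1.
  α_4 = 1: Horner steps 2 → 5, so m(1) = 5.
Codeword c = [4, 0, 1, 5] ∈ F_7^4.


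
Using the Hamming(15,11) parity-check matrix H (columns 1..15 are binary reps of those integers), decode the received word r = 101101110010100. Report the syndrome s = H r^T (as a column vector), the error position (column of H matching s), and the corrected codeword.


s = (1, 0, 0, 1)^T, error position = 9, corrected codeword c = 101101111010100

Compute s = H r^T mod 2 one row at a time:
  s_1 = 1 + 0 + 0 + 1 + 0 + 1 + 0 + 0 = 3 ≡ 1 (mod 2).
  s_2 = 1 + 0 + 1 + 1 + 0 + 1 + 0 + 0 = 4 ≡ 0 (mod 2).
  s_3 = 0 + 1 + 1 + 1 + 0 + 1 + 0 + 0 = 4 ≡ 0 (mod 2).
  s_4 = 1 + 1 + 0 + 1 + 0 + 1 + 1 + 0 = 5 ≡ 1 (mod 2).
s = (1, 0, 0, 1)^T — this equals column 9 of H (binary 1001), so error is at position 9.
Correct: flip bit 9 of r = 101101110010100 to get c = 101101111010100.


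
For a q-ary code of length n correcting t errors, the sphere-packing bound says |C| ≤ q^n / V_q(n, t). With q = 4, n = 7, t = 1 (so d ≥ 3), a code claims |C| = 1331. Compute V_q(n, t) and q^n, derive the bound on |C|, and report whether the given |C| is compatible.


V_q(n, t) = 22, q^n = 16384, Hamming bound = 744, |C| = 1331 > bound (violated).

Step 1: Compute V_q(n, t) = Σ_{j=0}^1 C(n, j) (q−1)^j.
  j = 0: C(7,0)·(3)^0 = 1·1 = 1.
  j = 1: C(7,1)·(3)^1 = 7·3 = 21.
  V_q(n, t) = 1 + 21 = 22.
Step 2: q^n = 4^7 = 16384.
Step 3: Hamming bound ⌊q^n / V_q(n,t)⌋ = ⌊16384/22⌋ = 744.
Step 4: Compare |C| = 1331 to 744: violated.
The claimed |C| lies above the Hamming bound, so no 4-ary code of length 7 with d ≥ 3 can have 1331 codewords.


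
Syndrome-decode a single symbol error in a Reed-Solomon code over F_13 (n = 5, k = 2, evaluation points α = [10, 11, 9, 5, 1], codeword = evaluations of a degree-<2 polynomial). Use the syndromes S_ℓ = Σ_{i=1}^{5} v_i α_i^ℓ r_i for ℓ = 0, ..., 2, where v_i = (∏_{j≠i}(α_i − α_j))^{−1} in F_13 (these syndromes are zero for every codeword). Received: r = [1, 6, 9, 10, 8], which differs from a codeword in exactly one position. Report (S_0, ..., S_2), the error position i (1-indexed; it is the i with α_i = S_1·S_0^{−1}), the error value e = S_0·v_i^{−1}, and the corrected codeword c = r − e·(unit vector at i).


S = (8, 1, 5), error at position 4, error magnitude e = 8, c = [1, 6, 9, 2, 8].

Step 1: column multipliers v_i = (∏_{j≠i}(α_i − α_j))^{−1} mod 13.
  i = 1 (α = 10): (10−11)(10−9)(10−5)(10−1) = (−1)·1·5·9 = −45 ≡ 7, so v_1 = 7^{−1} = 2 (mod 13).
  i = 2 (α = 11): (11−10)(11−9)(11−5)(11−1) = 1·2·6·10 = 120 ≡ 3, so v_2 = 3^{−1} = 9 (mod 13).
  i = 3 (α = 9): (9−10)(9−11)(9−5)(9−1) = (−1)·(−2)·4·8 = 64 ≡ 12, so v_3 = 12^{−1} = 12 (mod 13).
  i = 4 (α = 5): (5−10)(5−11)(5−9)(5−1) = (−5)·(−6)·(−4)·4 = −480 ≡ 1, so v_4 = 1^{−1} = 1 (mod 13).
  i = 5 (α = 1): (1−10)(1−11)(1−9)(1−5) = (−9)·(−10)·(−8)·(−4) = 2880 ≡ 7, so v_5 = 7^{−1} = 2 (mod 13).
  v = [2, 9, 12, 1, 2].
Step 2: syndromes of r = [1, 6, 9, 10, 8] (all sums mod 13).
  S_0 = Σ v_i r_i = 2·1 + 9·6 + 12·9 + 1·10 + 2·8 = 190 ≡ 8.
  S_1 = Σ v_i α_i r_i = 2·10·1 + 9·11·6 + 12·9·9 + 1·5·10 + 2·1·8 = 1652 ≡ 1.
  α_i^2 mod 13 = [9, 4, 3, 12, 1].
  S_2 = Σ v_i α_i^2 r_i = 2·9·1 + 9·4·6 + 12·3·9 + 1·12·10 + 2·1·8 = 694 ≡ 5.
  S = (8, 1, 5) ≠ 0, so r is not a codeword (an error is present).
Step 3: locate the error. For a single error e at position i, S_ℓ = v_i·e·α_i^ℓ, so α_err = S_1/S_0.
  S_0^{−1} = 8^{−1} = 5 (mod 13), so α_err = 1·5 = 5 ≡ 5 = α_4. Error position i = 4.
  Consistency check: S_2/S_1 = 5·1 = 5 ≡ 5 = α_err ✓ (single-error assumption holds).
Step 4: error magnitude e = S_0/v_4 = S_0·∏_{j≠4}(α_4 − α_j) = 8·1 = 8 ≡ 8 (mod 13).
Step 5: correct position 4: c_4 = r_4 − e = 10 − 8 ≡ 2 (mod 13). Hence c = [1, 6, 9, 2, 8].
  Check: interpolating c through the α_i gives m(x) = 3 + 5·x (degree < 2) with m(α_i) = c_i for every i, so c is indeed a codeword.


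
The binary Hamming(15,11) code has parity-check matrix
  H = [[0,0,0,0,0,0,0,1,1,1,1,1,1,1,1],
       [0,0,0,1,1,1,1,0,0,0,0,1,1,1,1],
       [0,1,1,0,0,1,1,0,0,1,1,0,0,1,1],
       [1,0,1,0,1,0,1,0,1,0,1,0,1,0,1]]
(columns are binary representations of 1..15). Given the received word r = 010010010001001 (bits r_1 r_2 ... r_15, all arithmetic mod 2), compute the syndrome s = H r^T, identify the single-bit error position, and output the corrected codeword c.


s = (1, 1, 0, 0)^T, error position = 12, corrected codeword c = 010010010000001

Compute s = H r^T mod 2 one row at a time:
  s_1 = 1 + 0 + 0 + 0 + 1 + 0 + 0 + 1 = 3 ≡ 1 (mod 2).
  s_2 = 0 + 1 + 0 + 0 + 1 + 0 + 0 + 1 = 3 ≡ 1 (mod 2).
  s_3 = 1 + 0 + 0 + 0 + 0 + 0 + 0 + 1 = 2 ≡ 0 (mod 2).
  s_4 = 0 + 0 + 1 + 0 + 0 + 0 + 0 + 1 = 2 ≡ 0 (mod 2).
s = (1, 1, 0, 0)^T — this equals column 12 of H (binary 1100), so error is at position 12.
Correct: flip bit 12 of r = 010010010001001 to get c = 010010010000001.


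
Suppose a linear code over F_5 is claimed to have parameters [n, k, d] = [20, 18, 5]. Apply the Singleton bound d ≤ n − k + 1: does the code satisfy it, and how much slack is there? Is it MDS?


Singleton RHS = n − k + 1 = 3, slack = -2, bound violated (no such code; not MDS).

Singleton bound: d ≤ n − k + 1.
Here n = 20, k = 18, so n − k + 1 = 3.
Given d = 5, check d ≤ 3: NO.
Slack = (n − k + 1) − d = -2.
The slack is negative: d = 5 exceeds n − k + 1 = 3 by 2, so the Singleton bound is violated and no linear [20, 18, 5]_5 code can exist. In particular it is not MDS (MDS requires d = n − k + 1 exactly).
Description: the claimed parameters are [20, 18, 5]_5; such a code would be impossible (violates the Singleton bound).


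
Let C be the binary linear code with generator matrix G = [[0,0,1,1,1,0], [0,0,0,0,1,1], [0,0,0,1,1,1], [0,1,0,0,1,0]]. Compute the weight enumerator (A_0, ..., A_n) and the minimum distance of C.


Weight distribution: A_0 = 1, A_1 = 1, A_2 = 6, A_3 = 6, A_4 = 1, A_5 = 1. Minimum distance d = 1.

Enumerate all 2^4 = 16 messages m ∈ F_2^4.
For each, compute codeword c = mG in F_2^6, then tally its weight.
  m = 0000 → c = 000000, weight = 0.
  m = 1000 → c = 001110, weight = 3.
  m = 0100 → c = 000011, weight = 2.
  m = 1100 → c = 001101, weight = 3.
  m = 0010 → c = 000111, weight = 3.
  m = 1010 → c = 001001, weight = 2.
  m = 0110 → c = 000100, weight = 1.
  m = 1110 → c = 001010, weight = 2.
  m = 0001 → c = 010010, weight = 2.
  m = 1001 → c = 011100, weight = 3.
  m = 0101 → c = 010001, weight = 2.
  m = 1101 → c = 011111, weight = 5.
  m = 0011 → c = 010101, weight = 3.
  m = 1011 → c = 011011, weight = 4.
  m = 0111 → c = 010110, weight = 3.
  m = 1111 → c = 011000, weight = 2.
Tally weights:
  weight 0: 1 codewords.
  weight 1: 1 codewords.
  weight 2: 6 codewords.
  weight 3: 6 codewords.
  weight 4: 1 codewords.
  weight 5: 1 codewords.
Minimum distance d = smallest w > 0 with A_w > 0 = 1.
Sanity: Σ A_w = 16 = 2^4 = 16 ✓.


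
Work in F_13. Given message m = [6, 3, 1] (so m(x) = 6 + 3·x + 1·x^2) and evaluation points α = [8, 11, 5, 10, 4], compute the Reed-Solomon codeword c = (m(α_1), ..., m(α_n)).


c = [3, 4, 7, 6, 8]

Message polynomial: m(x) = 6 + 3·x + 1·x^2 (mod 13).
For each evaluation point α_i, compute m(α_i) mod 13:
  α_1 = 8: Horner steps 1 → 11 → 3, so m(8) = 3.
  α_2 = 11: Horner steps 1 → 1 → 4, so m(11) = 4.
  α_3 = 5: Horner steps 1 → 8 → 7, so m(5) = 7.
  α_4 = 10: Horner steps 1 → 0 → 6, so m(10) = 6.
  α_5 = 4: Horner steps 1 → 7 → 8, so m(4) = 8.
Codeword c = [3, 4, 7, 6, 8] ∈ F_13^5.


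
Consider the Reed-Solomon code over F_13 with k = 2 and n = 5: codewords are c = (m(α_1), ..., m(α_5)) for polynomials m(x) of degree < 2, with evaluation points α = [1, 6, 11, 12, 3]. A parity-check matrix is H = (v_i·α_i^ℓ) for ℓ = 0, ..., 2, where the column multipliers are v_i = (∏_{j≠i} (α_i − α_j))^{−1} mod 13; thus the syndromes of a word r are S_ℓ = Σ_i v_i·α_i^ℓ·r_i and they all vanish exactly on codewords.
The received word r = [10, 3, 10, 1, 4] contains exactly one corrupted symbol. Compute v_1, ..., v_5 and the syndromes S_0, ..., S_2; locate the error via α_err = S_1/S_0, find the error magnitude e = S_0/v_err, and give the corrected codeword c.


S = (5, 5, 5), error at position 1, error magnitude e = 1, c = [9, 3, 10, 1, 4].

Step 1: column multipliers v_i = (∏_{j≠i}(α_i − α_j))^{−1} mod 13.
  i = 1 (α = 1): (1−6)(1−11)(1−12)(1−3) = (−5)·(−10)·(−11)·(−2) = 1100 ≡ 8, so v_1 = 8^{−1} = 5 (mod 13).
  i = 2 (α = 6): (6−1)(6−11)(6−12)(6−3) = 5·(−5)·(−6)·3 = 450 ≡ 8, so v_2 = 8^{−1} = 5 (mod 13).
  i = 3 (α = 11): (11−1)(11−6)(11−12)(11−3) = 10·5·(−1)·8 = −400 ≡ 3, so v_3 = 3^{−1} = 9 (mod 13).
  i = 4 (α = 12): (12−1)(12−6)(12−11)(12−3) = 11·6·1·9 = 594 ≡ 9, so v_4 = 9^{−1} = 3 (mod 13).
  i = 5 (α = 3): (3−1)(3−6)(3−11)(3−12) = 2·(−3)·(−8)·(−9) = −432 ≡ 10, so v_5 = 10^{−1} = 4 (mod 13).
  v = [5, 5, 9, 3, 4].
Step 2: syndromes of r = [10, 3, 10, 1, 4] (all sums mod 13).
  S_0 = Σ v_i r_i = 5·10 + 5·3 + 9·10 + 3·1 + 4·4 = 174 ≡ 5.
  S_1 = Σ v_i α_i r_i = 5·1·10 + 5·6·3 + 9·11·10 + 3·12·1 + 4·3·4 = 1214 ≡ 5.
  α_i^2 mod 13 = [1, 10, 4, 1, 9].
  S_2 = Σ v_i α_i^2 r_i = 5·1·10 + 5·10·3 + 9·4·10 + 3·1·1 + 4·9·4 = 707 ≡ 5.
  S = (5, 5, 5) ≠ 0, so r is not a codeword (an error is present).
Step 3: locate the error. For a single error e at position i, S_ℓ = v_i·e·α_i^ℓ, so α_err = S_1/S_0.
  S_0^{−1} = 5^{−1} = 8 (mod 13), so α_err = 5·8 = 40 ≡ 1 = α_1. Error position i = 1.
  Consistency check: S_2/S_1 = 5·8 = 40 ≡ 1 = α_err ✓ (single-error assumption holds).
Step 4: error magnitude e = S_0/v_1 = S_0·∏_{j≠1}(α_1 − α_j) = 5·8 = 40 ≡ 1 (mod 13).
Step 5: correct position 1: c_1 = r_1 − e = 10 − 1 ≡ 9 (mod 13). Hence c = [9, 3, 10, 1, 4].
  Check: interpolating c through the α_i gives m(x) = 5 + 4·x (degree < 2) with m(α_i) = c_i for every i, so c is indeed a codeword.


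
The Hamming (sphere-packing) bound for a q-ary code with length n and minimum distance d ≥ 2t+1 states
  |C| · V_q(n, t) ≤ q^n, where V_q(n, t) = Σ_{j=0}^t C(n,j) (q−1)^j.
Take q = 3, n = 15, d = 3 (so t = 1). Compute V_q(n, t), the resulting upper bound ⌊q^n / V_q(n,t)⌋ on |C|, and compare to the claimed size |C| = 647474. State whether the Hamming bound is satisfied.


V_q(n, t) = 31, q^n = 14348907, Hamming bound = 462867, |C| = 647474 > bound (violated).

Step 1: Compute V_q(n, t) = Σ_{j=0}^1 C(n, j) (q−1)^j.
  j = 0: C(15,0)·(2)^0 = 1·1 = 1.
  j = 1: C(15,1)·(2)^1 = 15·2 = 30.
  V_q(n, t) = 1 + 30 = 31.
Step 2: q^n = 3^15 = 14348907.
Step 3: Hamming bound ⌊q^n / V_q(n,t)⌋ = ⌊14348907/31⌋ = 462867.
Step 4: Compare |C| = 647474 to 462867: violated.
The claimed |C| lies above the Hamming bound, so no 3-ary code of length 15 with d ≥ 3 can have 647474 codewords.


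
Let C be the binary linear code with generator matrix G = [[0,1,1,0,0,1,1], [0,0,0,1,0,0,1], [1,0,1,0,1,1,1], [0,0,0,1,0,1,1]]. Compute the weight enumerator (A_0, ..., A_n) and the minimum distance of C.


Weight distribution: A_0 = 1, A_1 = 1, A_2 = 1, A_3 = 4, A_4 = 5, A_5 = 3, A_6 = 1. Minimum distance d = 1.

Enumerate all 2^4 = 16 messages m ∈ F_2^4.
For each, compute codeword c = mG in F_2^7, then tally its weight.
  m = 0000 → c = 0000000, weight = 0.
  m = 1000 → c = 0110011, weight = 4.
  m = 0100 → c = 0001001, weight = 2.
  m = 1100 → c = 0111010, weight = 4.
  m = 0010 → c = 1010111, weight = 5.
  m = 1010 → c = 1100100, weight = 3.
  m = 0110 → c = 1011110, weight = 5.
  m = 1110 → c = 1101101, weight = 5.
  m = 0001 → c = 0001011, weight = 3.
  m = 1001 → c = 0111000, weight = 3.
  m = 0101 → c = 0000010, weight = 1.
  m = 1101 → c = 0110001, weight = 3.
  m = 0011 → c = 1011100, weight = 4.
  m = 1011 → c = 1101111, weight = 6.
  m = 0111 → c = 1010101, weight = 4.
  m = 1111 → c = 1100110, weight = 4.
Tally weights:
  weight 0: 1 codewords.
  weight 1: 1 codewords.
  weight 2: 1 codewords.
  weight 3: 4 codewords.
  weight 4: 5 codewords.
  weight 5: 3 codewords.
  weight 6: 1 codewords.
Minimum distance d = smallest w > 0 with A_w > 0 = 1.
Sanity: Σ A_w = 16 = 2^4 = 16 ✓.


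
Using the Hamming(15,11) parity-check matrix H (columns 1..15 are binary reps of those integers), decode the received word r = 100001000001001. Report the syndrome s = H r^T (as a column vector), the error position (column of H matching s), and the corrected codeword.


s = (0, 1, 0, 0)^T, error position = 4, corrected codeword c = 100101000001001

Compute s = H r^T mod 2 one row at a time:
  s_1 = 0 + 0 + 0 + 0 + 1 + 0 + 0 + 1 = 2 ≡ 0 (mod 2).
  s_2 = 0 + 0 + 1 + 0 + 1 + 0 + 0 + 1 = 3 ≡ 1 (mod 2).
  s_3 = 0 + 0 + 1 + 0 + 0 + 0 + 0 + 1 = 2 ≡ 0 (mod 2).
  s_4 = 1 + 0 + 0 + 0 + 0 + 0 + 0 + 1 = 2 ≡ 0 (mod 2).
s = (0, 1, 0, 0)^T — this equals column 4 of H (binary 0100), so error is at position 4.
Correct: flip bit 4 of r = 100001000001001 to get c = 100101000001001.


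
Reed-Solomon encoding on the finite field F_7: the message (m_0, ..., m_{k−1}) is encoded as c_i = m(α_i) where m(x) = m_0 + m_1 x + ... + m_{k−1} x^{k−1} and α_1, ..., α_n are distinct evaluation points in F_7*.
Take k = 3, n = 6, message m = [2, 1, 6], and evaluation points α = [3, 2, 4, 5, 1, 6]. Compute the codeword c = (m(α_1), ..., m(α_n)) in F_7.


c = [3, 0, 4, 3, 2, 0]

Message polynomial: m(x) = 2 + 1·x + 6·x^2 (mod 7).
For each evaluation point α_i, compute m(α_i) mod 7:
  α_1 = 3: Horner steps 6 → 5 → 3, so m(3) = 3.
  α_2 = 2: Horner steps 6 → 6 → 0, so m(2) = 0.
  α_3 = 4: Horner steps 6 → 4 → 4, so m(4) = 4.
  α_4 = 5: Horner steps 6 → 3 → 3, so m(5) = 3.
  α_5 = 1: Horner steps 6 → 0 → 2, so m(1) = 2.
  α_6 = 6: Horner steps 6 → 2 → 0, so m(6) = 0.
Codeword c = [3, 0, 4, 3, 2, 0] ∈ F_7^6.


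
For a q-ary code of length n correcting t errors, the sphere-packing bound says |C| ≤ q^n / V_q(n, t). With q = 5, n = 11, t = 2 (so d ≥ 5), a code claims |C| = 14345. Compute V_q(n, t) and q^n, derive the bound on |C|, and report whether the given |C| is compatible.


V_q(n, t) = 925, q^n = 48828125, Hamming bound = 52787, |C| = 14345 ≤ bound (satisfied).

Step 1: Compute V_q(n, t) = Σ_{j=0}^2 C(n, j) (q−1)^j.
  j = 0: C(11,0)·(4)^0 = 1·1 = 1.
  j = 1: C(11,1)·(4)^1 = 11·4 = 44.
  j = 2: C(11,2)·(4)^2 = 55·16 = 880.
  V_q(n, t) = 1 + 44 + 880 = 925.
Step 2: q^n = 5^11 = 48828125.
Step 3: Hamming bound ⌊q^n / V_q(n,t)⌋ = ⌊48828125/925⌋ = 52787.
Step 4: Compare |C| = 14345 to 52787: satisfied.
The claimed |C| lies below the Hamming bound.


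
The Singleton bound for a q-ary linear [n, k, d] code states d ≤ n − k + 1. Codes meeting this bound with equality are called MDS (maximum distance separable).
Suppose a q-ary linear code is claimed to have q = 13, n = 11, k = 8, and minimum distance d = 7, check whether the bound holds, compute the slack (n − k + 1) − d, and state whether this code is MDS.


Singleton RHS = n − k + 1 = 4, slack = -3, bound violated (no such code; not MDS).

Singleton bound: d ≤ n − k + 1.
Here n = 11, k = 8, so n − k + 1 = 4.
Given d = 7, check d ≤ 4: NO.
Slack = (n − k + 1) − d = -3.
The slack is negative: d = 7 exceeds n − k + 1 = 4 by 3, so the Singleton bound is violated and no linear [11, 8, 7]_13 code can exist. In particular it is not MDS (MDS requires d = n − k + 1 exactly).
Description: the claimed parameters are [11, 8, 7]_13; such a code would be impossible (violates the Singleton bound).


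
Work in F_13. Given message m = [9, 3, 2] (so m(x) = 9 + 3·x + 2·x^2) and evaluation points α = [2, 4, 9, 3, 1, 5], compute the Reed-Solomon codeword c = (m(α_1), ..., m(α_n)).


c = [10, 1, 3, 10, 1, 9]

Message polynomial: m(x) = 9 + 3·x + 2·x^2 (mod 13).
For each evaluation point α_i, compute m(α_i) mod 13:
  α_1 = 2: Horner steps 2 → 7 → 10, so m(2) = 10.
  α_2 = 4: Horner steps 2 → 11 → 1, so m(4) = 1.
  α_3 = 9: Horner steps 2 → 8 → 3, so m(9) = 3.
  α_4 = 3: Horner steps 2 → 9 → 10, so m(3) = 10.
  α_5 = 1: Horner steps 2 → 5 → 1, so m(1) = 1.
  α_6 = 5: Horner steps 2 → 0 → 9, so m(5) = 9.
Codeword c = [10, 1, 3, 10, 1, 9] ∈ F_13^6.


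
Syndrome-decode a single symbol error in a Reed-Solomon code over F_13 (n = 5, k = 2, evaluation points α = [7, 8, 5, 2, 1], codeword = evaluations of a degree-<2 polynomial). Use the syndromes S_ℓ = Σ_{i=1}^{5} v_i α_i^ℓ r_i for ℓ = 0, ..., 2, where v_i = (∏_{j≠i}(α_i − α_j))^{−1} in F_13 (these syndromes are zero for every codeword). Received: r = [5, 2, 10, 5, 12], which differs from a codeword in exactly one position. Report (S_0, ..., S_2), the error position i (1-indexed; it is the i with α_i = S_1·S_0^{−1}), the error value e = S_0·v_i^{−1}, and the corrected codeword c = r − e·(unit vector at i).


S = (7, 10, 5), error at position 1, error magnitude e = 9, c = [9, 2, 10, 5, 12].

Step 1: column multipliers v_i = (∏_{j≠i}(α_i − α_j))^{−1} mod 13.
  i = 1 (α = 7): (7−8)(7−5)(7−2)(7−1) = (−1)·2·5·6 = −60 ≡ 5, so v_1 = 5^{−1} = 8 (mod 13).
  i = 2 (α = 8): (8−7)(8−5)(8−2)(8−1) = 1·3·6·7 = 126 ≡ 9, so v_2 = 9^{−1} = 3 (mod 13).
  i = 3 (α = 5): (5−7)(5−8)(5−2)(5−1) = (−2)·(−3)·3·4 = 72 ≡ 7, so v_3 = 7^{−1} = 2 (mod 13).
  i = 4 (α = 2): (2−7)(2−8)(2−5)(2−1) = (−5)·(−6)·(−3)·1 = −90 ≡ 1, so v_4 = 1^{−1} = 1 (mod 13).
  i = 5 (α = 1): (1−7)(1−8)(1−5)(1−2) = (−6)·(−7)·(−4)·(−1) = 168 ≡ 12, so v_5 = 12^{−1} = 12 (mod 13).
  v = [8, 3, 2, 1, 12].
Step 2: syndromes of r = [5, 2, 10, 5, 12] (all sums mod 13).
  S_0 = Σ v_i r_i = 8·5 + 3·2 + 2·10 + 1·5 + 12·12 = 215 ≡ 7.
  S_1 = Σ v_i α_i r_i = 8·7·5 + 3·8·2 + 2·5·10 + 1·2·5 + 12·1·12 = 582 ≡ 10.
  α_i^2 mod 13 = [10, 12, 12, 4, 1].
  S_2 = Σ v_i α_i^2 r_i = 8·10·5 + 3·12·2 + 2·12·10 + 1·4·5 + 12·1·12 = 876 ≡ 5.
  S = (7, 10, 5) ≠ 0, so r is not a codeword (an error is present).
Step 3: locate the error. For a single error e at position i, S_ℓ = v_i·e·α_i^ℓ, so α_err = S_1/S_0.
  S_0^{−1} = 7^{−1} = 2 (mod 13), so α_err = 10·2 = 20 ≡ 7 = α_1. Error position i = 1.
  Consistency check: S_2/S_1 = 5·4 = 20 ≡ 7 = α_err ✓ (single-error assumption holds).
Step 4: error magnitude e = S_0/v_1 = S_0·∏_{j≠1}(α_1 − α_j) = 7·5 = 35 ≡ 9 (mod 13).
Step 5: correct position 1: c_1 = r_1 − e = 5 − 9 ≡ 9 (mod 13). Hence c = [9, 2, 10, 5, 12].
  Check: interpolating c through the α_i gives m(x) = 6 + 6·x (degree < 2) with m(α_i) = c_i for every i, so c is indeed a codeword.


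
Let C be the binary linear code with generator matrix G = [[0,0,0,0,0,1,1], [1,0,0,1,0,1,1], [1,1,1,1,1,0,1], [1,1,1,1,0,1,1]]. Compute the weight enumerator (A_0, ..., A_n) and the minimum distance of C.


Weight distribution: A_0 = 1, A_2 = 5, A_4 = 7, A_6 = 3. Minimum distance d = 2.

Enumerate all 2^4 = 16 messages m ∈ F_2^4.
For each, compute codeword c = mG in F_2^7, then tally its weight.
  m = 0000 → c = 0000000, weight = 0.
  m = 1000 → c = 0000011, weight = 2.
  m = 0100 → c = 1001011, weight = 4.
  m = 1100 → c = 1001000, weight = 2.
  m = 0010 → c = 1111101, weight = 6.
  m = 1010 → c = 1111110, weight = 6.
  m = 0110 → c = 0110110, weight = 4.
  m = 1110 → c = 0110101, weight = 4.
  m = 0001 → c = 1111011, weight = 6.
  m = 1001 → c = 1111000, weight = 4.
  m = 0101 → c = 0110000, weight = 2.
  m = 1101 → c = 0110011, weight = 4.
  m = 0011 → c = 0000110, weight = 2.
  m = 1011 → c = 0000101, weight = 2.
  m = 0111 → c = 1001101, weight = 4.
  m = 1111 → c = 1001110, weight = 4.
Tally weights:
  weight 0: 1 codewords.
  weight 2: 5 codewords.
  weight 4: 7 codewords.
  weight 6: 3 codewords.
Minimum distance d = smallest w > 0 with A_w > 0 = 2.
Sanity: Σ A_w = 16 = 2^4 = 16 ✓.


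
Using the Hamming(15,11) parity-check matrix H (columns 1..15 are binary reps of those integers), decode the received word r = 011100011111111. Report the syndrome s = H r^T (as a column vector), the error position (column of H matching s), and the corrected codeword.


s = (0, 1, 0, 1)^T, error position = 5, corrected codeword c = 011110011111111

Compute s = H r^T mod 2 one row at a time:
  s_1 = 1 + 1 + 1 + 1 + 1 + 1 + 1 + 1 = 8 ≡ 0 (mod 2).
  s_2 = 1 + 0 + 0 + 0 + 1 + 1 + 1 + 1 = 5 ≡ 1 (mod 2).
  s_3 = 1 + 1 + 0 + 0 + 1 + 1 + 1 + 1 = 6 ≡ 0 (mod 2).
  s_4 = 0 + 1 + 0 + 0 + 1 + 1 + 1 + 1 = 5 ≡ 1 (mod 2).
s = (0, 1, 0, 1)^T — this equals column 5 of H (binary 0101), so error is at position 5.
Correct: flip bit 5 of r = 011100011111111 to get c = 011110011111111.


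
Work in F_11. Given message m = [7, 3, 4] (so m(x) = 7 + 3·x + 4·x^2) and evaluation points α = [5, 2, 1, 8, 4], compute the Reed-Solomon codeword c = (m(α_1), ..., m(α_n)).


c = [1, 7, 3, 1, 6]

Message polynomial: m(x) = 7 + 3·x + 4·x^2 (mod 11).
For each evaluation point α_i, compute m(α_i) mod 11:
  α_1 = 5: Horner steps 4 → 1 → 1, so m(5) = 1.
  α_2 = 2: Horner steps 4 → 0 → 7, so m(2) = 7.
  α_3 = 1: Horner steps 4 → 7 → 3, so m(1) = 3.
  α_4 = 8: Horner steps 4 → 2 → 1, so m(8) = 1.
  α_5 = 4: Horner steps 4 → 8 → 6, so m(4) = 6.
Codeword c = [1, 7, 3, 1, 6] ∈ F_11^5.


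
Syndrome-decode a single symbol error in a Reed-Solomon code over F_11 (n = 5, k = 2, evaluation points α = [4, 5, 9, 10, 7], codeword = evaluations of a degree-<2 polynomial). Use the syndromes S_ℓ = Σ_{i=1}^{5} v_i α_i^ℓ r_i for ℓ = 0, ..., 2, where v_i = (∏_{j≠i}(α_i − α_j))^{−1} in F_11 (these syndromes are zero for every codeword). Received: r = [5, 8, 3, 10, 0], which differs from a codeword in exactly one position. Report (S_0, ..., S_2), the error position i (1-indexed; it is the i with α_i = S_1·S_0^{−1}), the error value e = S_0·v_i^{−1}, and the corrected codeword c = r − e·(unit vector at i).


S = (2, 8, 10), error at position 1, error magnitude e = 4, c = [1, 8, 3, 10, 0].

Step 1: column multipliers v_i = (∏_{j≠i}(α_i − α_j))^{−1} mod 11.
  i = 1 (α = 4): (4−5)(4−9)(4−10)(4−7) = (−1)·(−5)·(−6)·(−3) = 90 ≡ 2, so v_1 = 2^{−1} = 6 (mod 11).
  i = 2 (α = 5): (5−4)(5−9)(5−10)(5−7) = 1·(−4)·(−5)·(−2) = −40 ≡ 4, so v_2 = 4^{−1} = 3 (mod 11).
  i = 3 (α = 9): (9−4)(9−5)(9−10)(9−7) = 5·4·(−1)·2 = −40 ≡ 4, so v_3 = 4^{−1} = 3 (mod 11).
  i = 4 (α = 10): (10−4)(10−5)(10−9)(10−7) = 6·5·1·3 = 90 ≡ 2, so v_4 = 2^{−1} = 6 (mod 11).
  i = 5 (α = 7): (7−4)(7−5)(7−9)(7−10) = 3·2·(−2)·(−3) = 36 ≡ 3, so v_5 = 3^{−1} = 4 (mod 11).
  v = [6, 3, 3, 6, 4].
Step 2: syndromes of r = [5, 8, 3, 10, 0] (all sums mod 11).
  S_0 = Σ v_i r_i = 6·5 + 3·8 + 3·3 + 6·10 + 4·0 = 123 ≡ 2.
  S_1 = Σ v_i α_i r_i = 6·4·5 + 3·5·8 + 3·9·3 + 6·10·10 + 4·7·0 = 921 ≡ 8.
  α_i^2 mod 11 = [5, 3, 4, 1, 5].
  S_2 = Σ v_i α_i^2 r_i = 6·5·5 + 3·3·8 + 3·4·3 + 6·1·10 + 4·5·0 = 318 ≡ 10.
  S = (2, 8, 10) ≠ 0, so r is not a codeword (an error is present).
Step 3: locate the error. For a single error e at position i, S_ℓ = v_i·e·α_i^ℓ, so α_err = S_1/S_0.
  S_0^{−1} = 2^{−1} = 6 (mod 11), so α_err = 8·6 = 48 ≡ 4 = α_1. Error position i = 1.
  Consistency check: S_2/S_1 = 10·7 = 70 ≡ 4 = α_err ✓ (single-error assumption holds).
Step 4: error magnitude e = S_0/v_1 = S_0·∏_{j≠1}(α_1 − α_j) = 2·2 = 4 ≡ 4 (mod 11).
Step 5: correct position 1: c_1 = r_1 − e = 5 − 4 ≡ 1 (mod 11). Hence c = [1, 8, 3, 10, 0].
  Check: interpolating c through the α_i gives m(x) = 6 + 7·x (degree < 2) with m(α_i) = c_i for every i, so c is indeed a codeword.
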